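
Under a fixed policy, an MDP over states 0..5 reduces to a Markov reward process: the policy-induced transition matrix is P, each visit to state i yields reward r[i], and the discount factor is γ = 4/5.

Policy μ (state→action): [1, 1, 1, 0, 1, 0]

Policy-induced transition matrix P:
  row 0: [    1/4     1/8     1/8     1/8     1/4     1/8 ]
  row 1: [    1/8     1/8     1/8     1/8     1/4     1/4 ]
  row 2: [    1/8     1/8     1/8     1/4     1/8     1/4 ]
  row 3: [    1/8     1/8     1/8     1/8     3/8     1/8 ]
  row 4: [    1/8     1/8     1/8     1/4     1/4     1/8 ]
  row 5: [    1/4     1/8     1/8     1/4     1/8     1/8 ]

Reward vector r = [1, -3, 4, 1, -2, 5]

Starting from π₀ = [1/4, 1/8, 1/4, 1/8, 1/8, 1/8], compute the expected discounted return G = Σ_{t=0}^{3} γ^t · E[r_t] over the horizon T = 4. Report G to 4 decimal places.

t=0: π = [0.2500, 0.1250, 0.2500, 0.1250, 0.1250, 0.1250], E[r] = 1.3750, γ^t·E[r] = 1.375000, running G = 1.375000
t=1: π = [0.1719, 0.1250, 0.1250, 0.1875, 0.2188, 0.1719], E[r] = 0.9063, γ^t·E[r] = 0.725000, running G = 2.100000
t=2: π = [0.1680, 0.1250, 0.1250, 0.1895, 0.2363, 0.1563], E[r] = 0.7910, γ^t·E[r] = 0.506250, running G = 2.606250
t=3: π = [0.1655, 0.1250, 0.1250, 0.1897, 0.2385, 0.1563], E[r] = 0.7844, γ^t·E[r] = 0.401625, running G = 3.007875

G = 3.0079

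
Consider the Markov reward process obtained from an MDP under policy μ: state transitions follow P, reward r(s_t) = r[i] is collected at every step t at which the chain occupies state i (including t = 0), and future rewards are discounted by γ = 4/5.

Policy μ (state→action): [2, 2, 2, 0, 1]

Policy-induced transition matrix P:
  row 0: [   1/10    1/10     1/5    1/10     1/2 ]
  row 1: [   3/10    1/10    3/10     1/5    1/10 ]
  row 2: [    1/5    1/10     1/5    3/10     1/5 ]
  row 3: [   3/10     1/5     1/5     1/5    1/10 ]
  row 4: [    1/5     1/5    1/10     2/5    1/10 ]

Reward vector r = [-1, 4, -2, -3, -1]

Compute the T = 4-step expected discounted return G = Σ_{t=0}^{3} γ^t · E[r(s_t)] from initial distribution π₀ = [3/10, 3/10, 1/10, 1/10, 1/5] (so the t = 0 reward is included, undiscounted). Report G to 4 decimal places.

G = -1.6967

t=0: π = [0.3000, 0.3000, 0.1000, 0.1000, 0.2000], E[r] = 0.2000, γ^t·E[r] = 0.200000, running G = 0.200000
t=1: π = [0.2100, 0.1300, 0.2100, 0.2200, 0.2300], E[r] = -1.0000, γ^t·E[r] = -0.800000, running G = -0.600000
t=2: π = [0.2140, 0.1450, 0.1900, 0.2460, 0.2050], E[r] = -0.9570, γ^t·E[r] = -0.612480, running G = -1.212480
t=3: π = [0.2177, 0.1451, 0.1940, 0.2386, 0.2046], E[r] = -0.9457, γ^t·E[r] = -0.484198, running G = -1.696678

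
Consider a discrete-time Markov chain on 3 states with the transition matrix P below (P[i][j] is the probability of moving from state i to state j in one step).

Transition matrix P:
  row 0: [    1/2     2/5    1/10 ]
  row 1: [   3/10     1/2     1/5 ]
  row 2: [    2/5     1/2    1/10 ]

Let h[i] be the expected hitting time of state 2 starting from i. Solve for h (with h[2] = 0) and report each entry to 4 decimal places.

First-step conditioning: h[2] = 0; for i ≠ 2, h[i] = 1 + Σ_k P[i][k]·h[k].
  h[0] = 1 + 1/2·h[0] + 2/5·h[1]
  h[1] = 1 + 3/10·h[0] + 1/2·h[1]
Solving the 2×2 linear system over states ≠ 2 gives exactly h = [90/13, 80/13, 0] (h[2] = 0 is the target).

h = [6.9231, 6.1538, 0.0000]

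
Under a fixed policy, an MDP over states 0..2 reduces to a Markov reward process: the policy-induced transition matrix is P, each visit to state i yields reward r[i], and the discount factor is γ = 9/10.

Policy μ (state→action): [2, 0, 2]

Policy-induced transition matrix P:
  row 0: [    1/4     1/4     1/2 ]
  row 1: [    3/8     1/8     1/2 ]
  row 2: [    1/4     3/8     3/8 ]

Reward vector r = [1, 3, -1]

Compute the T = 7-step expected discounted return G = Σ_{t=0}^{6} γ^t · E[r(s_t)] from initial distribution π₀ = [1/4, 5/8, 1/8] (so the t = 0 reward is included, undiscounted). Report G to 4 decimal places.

G = 4.5651

t=0: π = [0.2500, 0.6250, 0.1250], E[r] = 2.0000, γ^t·E[r] = 2.000000, running G = 2.000000
t=1: π = [0.3281, 0.1875, 0.4844], E[r] = 0.4063, γ^t·E[r] = 0.365625, running G = 2.365625
t=2: π = [0.2734, 0.2871, 0.4395], E[r] = 0.6953, γ^t·E[r] = 0.563203, running G = 2.928828
t=3: π = [0.2859, 0.2690, 0.4451], E[r] = 0.6479, γ^t·E[r] = 0.472355, running G = 3.401183
t=4: π = [0.2836, 0.2720, 0.4444], E[r] = 0.6553, γ^t·E[r] = 0.429925, running G = 3.831108
t=5: π = [0.2840, 0.2715, 0.4445], E[r] = 0.6542, γ^t·E[r] = 0.386288, running G = 4.217396
t=6: π = [0.2839, 0.2716, 0.4444], E[r] = 0.6543, γ^t·E[r] = 0.347743, running G = 4.565140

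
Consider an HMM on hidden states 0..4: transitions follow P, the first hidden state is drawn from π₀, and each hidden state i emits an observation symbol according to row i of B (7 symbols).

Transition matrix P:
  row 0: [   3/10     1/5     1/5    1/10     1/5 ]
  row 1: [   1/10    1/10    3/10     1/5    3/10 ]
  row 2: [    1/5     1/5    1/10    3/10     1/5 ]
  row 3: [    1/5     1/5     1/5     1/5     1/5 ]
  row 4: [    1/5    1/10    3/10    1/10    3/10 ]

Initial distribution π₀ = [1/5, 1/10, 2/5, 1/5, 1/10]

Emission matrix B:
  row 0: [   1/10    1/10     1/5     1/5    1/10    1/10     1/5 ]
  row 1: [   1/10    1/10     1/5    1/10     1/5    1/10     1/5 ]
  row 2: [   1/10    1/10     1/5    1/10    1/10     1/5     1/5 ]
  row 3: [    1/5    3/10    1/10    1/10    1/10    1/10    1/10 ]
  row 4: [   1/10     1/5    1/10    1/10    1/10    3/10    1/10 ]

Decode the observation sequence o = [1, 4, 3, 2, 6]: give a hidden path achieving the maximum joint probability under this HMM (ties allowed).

path = [3, 0, 0, 0, 0]

t=0: δ = [2.000e-02, 1.000e-02, 4.000e-02, 6.000e-02, 2.000e-02]  (obs o_0=1)
t=1: δ = [1.200e-03, 2.400e-03, 1.200e-03, 1.200e-03, 1.200e-03]  ψ = [3, 3, 3, 2, 3]  (obs o_1=4)
t=2: δ = [7.200e-05, 2.400e-05, 7.200e-05, 4.800e-05, 7.200e-05]  ψ = [0, 0, 1, 1, 1]  (obs o_2=3)
t=3: δ = [4.320e-06, 2.880e-06, 4.320e-06, 2.160e-06, 2.160e-06]  ψ = [0, 0, 4, 2, 4]  (obs o_3=2)
t=4: δ = [2.592e-07, 1.728e-07, 1.728e-07, 1.296e-07, 8.640e-08]  ψ = [0, 0, 0, 2, 0]  (obs o_4=6)
backtrack: best end state = 0; path = [3, 0, 0, 0, 0]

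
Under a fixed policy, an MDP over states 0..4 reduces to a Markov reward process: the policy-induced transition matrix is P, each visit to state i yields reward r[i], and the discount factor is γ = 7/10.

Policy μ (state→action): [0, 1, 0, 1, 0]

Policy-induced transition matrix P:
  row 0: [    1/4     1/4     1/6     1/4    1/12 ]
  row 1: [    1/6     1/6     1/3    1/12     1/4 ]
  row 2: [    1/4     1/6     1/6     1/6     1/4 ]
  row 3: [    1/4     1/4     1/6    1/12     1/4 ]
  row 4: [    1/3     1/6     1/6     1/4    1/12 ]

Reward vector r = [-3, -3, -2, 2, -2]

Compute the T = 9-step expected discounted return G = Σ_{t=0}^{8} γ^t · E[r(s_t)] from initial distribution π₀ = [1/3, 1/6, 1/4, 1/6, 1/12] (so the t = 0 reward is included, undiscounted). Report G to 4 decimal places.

G = -5.7102

t=0: π = [0.3333, 0.1667, 0.2500, 0.1667, 0.0833], E[r] = -1.8333, γ^t·E[r] = -1.833333, running G = -1.833333
t=1: π = [0.2431, 0.2083, 0.1944, 0.1736, 0.1806], E[r] = -1.7569, γ^t·E[r] = -1.229861, running G = -3.063194
t=2: π = [0.2477, 0.2014, 0.2014, 0.1701, 0.1794], E[r] = -1.7685, γ^t·E[r] = -0.866574, running G = -3.929769
t=3: π = [0.2482, 0.2015, 0.2002, 0.1713, 0.1788], E[r] = -1.7645, γ^t·E[r] = -0.605212, running G = -4.534981
t=4: π = [0.2481, 0.2016, 0.2002, 0.1712, 0.1788], E[r] = -1.7650, γ^t·E[r] = -0.423776, running G = -4.958757
t=5: π = [0.2481, 0.2016, 0.2003, 0.1712, 0.1788], E[r] = -1.7650, γ^t·E[r] = -0.296643, running G = -5.255400
t=6: π = [0.2481, 0.2016, 0.2003, 0.1712, 0.1788], E[r] = -1.7650, γ^t·E[r] = -0.207649, running G = -5.463049
t=7: π = [0.2481, 0.2016, 0.2003, 0.1712, 0.1788], E[r] = -1.7650, γ^t·E[r] = -0.145355, running G = -5.608404
t=8: π = [0.2481, 0.2016, 0.2003, 0.1712, 0.1788], E[r] = -1.7650, γ^t·E[r] = -0.101748, running G = -5.710152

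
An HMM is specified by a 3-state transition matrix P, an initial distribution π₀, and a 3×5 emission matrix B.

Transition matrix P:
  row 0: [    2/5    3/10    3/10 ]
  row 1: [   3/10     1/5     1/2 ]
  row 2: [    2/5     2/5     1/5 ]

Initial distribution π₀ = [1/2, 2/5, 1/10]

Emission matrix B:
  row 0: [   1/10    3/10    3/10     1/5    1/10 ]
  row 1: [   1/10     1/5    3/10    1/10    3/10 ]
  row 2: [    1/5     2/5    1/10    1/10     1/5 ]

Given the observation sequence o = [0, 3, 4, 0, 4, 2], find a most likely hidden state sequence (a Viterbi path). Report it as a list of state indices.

path = [0, 0, 1, 2, 1, 0]

t=0: δ = [5.000e-02, 4.000e-02, 2.000e-02]  (obs o_0=0)
t=1: δ = [4.000e-03, 1.500e-03, 2.000e-03]  ψ = [0, 0, 1]  (obs o_1=3)
t=2: δ = [1.600e-04, 3.600e-04, 2.400e-04]  ψ = [0, 0, 0]  (obs o_2=4)
t=3: δ = [1.080e-05, 9.600e-06, 3.600e-05]  ψ = [1, 2, 1]  (obs o_3=0)
t=4: δ = [1.440e-06, 4.320e-06, 1.440e-06]  ψ = [2, 2, 2]  (obs o_4=4)
t=5: δ = [3.888e-07, 2.592e-07, 2.160e-07]  ψ = [1, 1, 1]  (obs o_5=2)
backtrack: best end state = 0; path = [0, 0, 1, 2, 1, 0]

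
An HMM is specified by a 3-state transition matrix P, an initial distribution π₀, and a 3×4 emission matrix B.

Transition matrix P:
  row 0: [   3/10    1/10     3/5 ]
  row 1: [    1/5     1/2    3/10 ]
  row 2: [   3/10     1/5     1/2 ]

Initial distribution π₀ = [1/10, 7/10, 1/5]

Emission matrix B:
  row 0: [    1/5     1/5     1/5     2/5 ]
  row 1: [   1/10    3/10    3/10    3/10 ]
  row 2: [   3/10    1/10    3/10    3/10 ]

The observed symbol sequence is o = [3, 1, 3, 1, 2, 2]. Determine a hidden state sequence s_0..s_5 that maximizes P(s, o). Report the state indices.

t=0: δ = [4.000e-02, 2.100e-01, 6.000e-02]  (obs o_0=3)
t=1: δ = [8.400e-03, 3.150e-02, 6.300e-03]  ψ = [1, 1, 1]  (obs o_1=1)
t=2: δ = [2.520e-03, 4.725e-03, 2.835e-03]  ψ = [1, 1, 1]  (obs o_2=3)
t=3: δ = [1.890e-04, 7.087e-04, 1.512e-04]  ψ = [1, 1, 0]  (obs o_3=1)
t=4: δ = [2.835e-05, 1.063e-04, 6.379e-05]  ψ = [1, 1, 1]  (obs o_4=2)
t=5: δ = [4.253e-06, 1.595e-05, 9.568e-06]  ψ = [1, 1, 1]  (obs o_5=2)
backtrack: best end state = 1; path = [1, 1, 1, 1, 1, 1]

path = [1, 1, 1, 1, 1, 1]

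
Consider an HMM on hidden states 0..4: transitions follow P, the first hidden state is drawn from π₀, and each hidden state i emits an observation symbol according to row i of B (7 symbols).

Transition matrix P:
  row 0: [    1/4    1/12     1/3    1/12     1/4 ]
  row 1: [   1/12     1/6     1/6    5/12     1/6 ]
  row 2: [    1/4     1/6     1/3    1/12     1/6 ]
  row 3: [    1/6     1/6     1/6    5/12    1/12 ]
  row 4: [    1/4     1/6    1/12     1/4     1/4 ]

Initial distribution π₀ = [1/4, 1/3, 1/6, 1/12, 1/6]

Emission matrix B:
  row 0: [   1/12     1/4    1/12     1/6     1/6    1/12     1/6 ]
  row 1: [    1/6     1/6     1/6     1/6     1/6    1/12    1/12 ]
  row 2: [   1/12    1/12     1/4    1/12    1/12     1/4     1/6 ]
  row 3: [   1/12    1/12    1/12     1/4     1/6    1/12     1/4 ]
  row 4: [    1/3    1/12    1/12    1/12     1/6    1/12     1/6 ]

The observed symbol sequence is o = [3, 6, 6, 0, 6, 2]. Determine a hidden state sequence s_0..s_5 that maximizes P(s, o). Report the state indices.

path = [1, 3, 3, 3, 3, 2]

t=0: δ = [4.167e-02, 5.556e-02, 1.389e-02, 2.083e-02, 1.389e-02]  (obs o_0=3)
t=1: δ = [1.736e-03, 7.716e-04, 2.315e-03, 5.787e-03, 1.736e-03]  ψ = [0, 1, 0, 1, 0]  (obs o_1=6)
t=2: δ = [1.608e-04, 8.038e-05, 1.608e-04, 6.028e-04, 8.038e-05]  ψ = [3, 3, 3, 3, 3]  (obs o_2=6)
t=3: δ = [8.372e-06, 1.674e-05, 8.372e-06, 2.093e-05, 1.674e-05]  ψ = [3, 3, 3, 3, 3]  (obs o_3=0)
t=4: δ = [6.977e-07, 2.907e-07, 5.814e-07, 2.180e-06, 6.977e-07]  ψ = [4, 3, 3, 3, 4]  (obs o_4=6)
t=5: δ = [3.028e-08, 6.056e-08, 9.085e-08, 7.571e-08, 1.514e-08]  ψ = [3, 3, 3, 3, 3]  (obs o_5=2)
backtrack: best end state = 2; path = [1, 3, 3, 3, 3, 2]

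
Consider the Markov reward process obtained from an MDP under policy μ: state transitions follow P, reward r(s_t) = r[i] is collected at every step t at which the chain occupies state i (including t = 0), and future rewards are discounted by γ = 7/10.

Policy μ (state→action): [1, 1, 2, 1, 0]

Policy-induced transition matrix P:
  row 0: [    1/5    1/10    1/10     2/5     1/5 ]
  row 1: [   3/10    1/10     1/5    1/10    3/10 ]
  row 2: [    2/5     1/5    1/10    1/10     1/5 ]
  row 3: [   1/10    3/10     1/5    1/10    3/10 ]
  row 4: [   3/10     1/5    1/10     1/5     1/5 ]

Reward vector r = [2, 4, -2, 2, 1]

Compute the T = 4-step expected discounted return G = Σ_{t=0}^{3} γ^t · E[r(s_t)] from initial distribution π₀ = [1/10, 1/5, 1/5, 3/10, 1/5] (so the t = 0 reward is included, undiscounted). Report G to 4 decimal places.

t=0: π = [0.1000, 0.2000, 0.2000, 0.3000, 0.2000], E[r] = 1.4000, γ^t·E[r] = 1.400000, running G = 1.400000
t=1: π = [0.2500, 0.2000, 0.1500, 0.1500, 0.2500], E[r] = 1.5500, γ^t·E[r] = 1.085000, running G = 2.485000
t=2: π = [0.2600, 0.1700, 0.1350, 0.2000, 0.2350], E[r] = 1.5650, γ^t·E[r] = 0.766850, running G = 3.251850
t=3: π = [0.2475, 0.1770, 0.1370, 0.2015, 0.2370], E[r] = 1.5690, γ^t·E[r] = 0.538167, running G = 3.790017

G = 3.7900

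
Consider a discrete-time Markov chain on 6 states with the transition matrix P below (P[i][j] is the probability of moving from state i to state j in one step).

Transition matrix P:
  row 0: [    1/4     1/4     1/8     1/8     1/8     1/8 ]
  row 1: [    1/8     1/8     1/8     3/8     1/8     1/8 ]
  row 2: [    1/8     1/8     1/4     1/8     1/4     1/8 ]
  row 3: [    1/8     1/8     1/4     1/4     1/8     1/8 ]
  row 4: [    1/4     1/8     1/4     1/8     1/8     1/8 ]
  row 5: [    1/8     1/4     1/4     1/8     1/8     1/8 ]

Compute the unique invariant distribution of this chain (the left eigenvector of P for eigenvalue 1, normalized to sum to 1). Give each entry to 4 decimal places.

π = [0.1645, 0.1612, 0.2093, 0.1889, 0.1512, 0.1250]

Balance equations π_j = Σ_i π_i·P[i][j]:
  π_0 = 1/4·π_0 + 1/8·π_1 + 1/8·π_2 + 1/8·π_3 + 1/4·π_4 + 1/8·π_5
  π_1 = 1/4·π_0 + 1/8·π_1 + 1/8·π_2 + 1/8·π_3 + 1/8·π_4 + 1/4·π_5
  π_2 = 1/8·π_0 + 1/8·π_1 + 1/4·π_2 + 1/4·π_3 + 1/4·π_4 + 1/4·π_5
  π_3 = 1/8·π_0 + 3/8·π_1 + 1/8·π_2 + 1/4·π_3 + 1/8·π_4 + 1/8·π_5
  π_4 = 1/8·π_0 + 1/8·π_1 + 1/4·π_2 + 1/8·π_3 + 1/8·π_4 + 1/8·π_5
  normalize: π_0 + π_1 + π_2 + π_3 + π_4 + π_5 = 1
Solving the linear system gives exactly π = [4727/28744, 4633/28744, 752/3593, 2715/14372, 4345/28744, 1/8].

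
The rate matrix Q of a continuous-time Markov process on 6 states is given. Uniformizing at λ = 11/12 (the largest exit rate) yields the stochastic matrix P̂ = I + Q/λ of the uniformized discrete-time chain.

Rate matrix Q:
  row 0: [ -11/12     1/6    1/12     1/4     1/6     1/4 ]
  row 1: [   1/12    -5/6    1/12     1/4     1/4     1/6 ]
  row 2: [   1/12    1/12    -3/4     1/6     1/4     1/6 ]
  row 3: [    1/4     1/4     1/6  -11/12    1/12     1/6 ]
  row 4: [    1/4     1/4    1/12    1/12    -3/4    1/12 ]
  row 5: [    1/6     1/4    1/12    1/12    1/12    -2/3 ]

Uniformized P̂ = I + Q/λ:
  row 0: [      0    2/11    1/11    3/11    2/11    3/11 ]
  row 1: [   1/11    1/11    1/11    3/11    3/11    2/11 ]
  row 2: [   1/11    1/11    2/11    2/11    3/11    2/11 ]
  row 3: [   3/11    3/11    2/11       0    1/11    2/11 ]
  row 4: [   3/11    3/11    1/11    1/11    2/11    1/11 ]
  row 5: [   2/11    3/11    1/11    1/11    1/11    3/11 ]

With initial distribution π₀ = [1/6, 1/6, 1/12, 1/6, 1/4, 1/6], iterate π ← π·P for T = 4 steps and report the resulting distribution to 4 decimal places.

π = [0.1543, 0.2007, 0.1151, 0.1530, 0.1791, 0.1978]

t=0: π = [0.1667, 0.1667, 0.0833, 0.1667, 0.2500, 0.1667]
t=1: π = [0.1667, 0.2121, 0.1136, 0.1439, 0.1742, 0.1894]
t=2: π = [0.1508, 0.1983, 0.1143, 0.1570, 0.1811, 0.1983]
t=3: π = [0.1567, 0.2022, 0.1156, 0.1505, 0.1779, 0.1971]
t=4: π = [0.1543, 0.2007, 0.1151, 0.1530, 0.1791, 0.1978]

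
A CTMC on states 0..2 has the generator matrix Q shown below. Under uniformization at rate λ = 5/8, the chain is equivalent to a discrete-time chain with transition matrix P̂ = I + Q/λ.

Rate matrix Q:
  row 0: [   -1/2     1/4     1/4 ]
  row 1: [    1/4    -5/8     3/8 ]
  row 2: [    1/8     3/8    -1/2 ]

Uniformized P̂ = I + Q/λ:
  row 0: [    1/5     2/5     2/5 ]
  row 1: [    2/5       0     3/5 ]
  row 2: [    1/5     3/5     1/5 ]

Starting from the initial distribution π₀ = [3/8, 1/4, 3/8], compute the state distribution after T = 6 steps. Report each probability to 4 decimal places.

π = [0.2688, 0.3402, 0.3910]

t=0: π = [0.3750, 0.2500, 0.3750]
t=1: π = [0.2500, 0.3750, 0.3750]
t=2: π = [0.2750, 0.3250, 0.4000]
t=3: π = [0.2650, 0.3500, 0.3850]
t=4: π = [0.2700, 0.3370, 0.3930]
t=5: π = [0.2674, 0.3438, 0.3888]
t=6: π = [0.2688, 0.3402, 0.3910]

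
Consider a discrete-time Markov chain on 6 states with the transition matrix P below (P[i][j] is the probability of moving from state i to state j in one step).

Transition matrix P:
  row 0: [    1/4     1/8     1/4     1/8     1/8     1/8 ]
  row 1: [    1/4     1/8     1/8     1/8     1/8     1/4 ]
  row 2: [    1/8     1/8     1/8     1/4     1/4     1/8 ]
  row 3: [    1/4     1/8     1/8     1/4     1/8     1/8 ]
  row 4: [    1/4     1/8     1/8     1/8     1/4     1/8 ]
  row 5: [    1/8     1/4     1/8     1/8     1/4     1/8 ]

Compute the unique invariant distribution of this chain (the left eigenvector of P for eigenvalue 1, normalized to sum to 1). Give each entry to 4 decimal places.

Balance equations π_j = Σ_i π_i·P[i][j]:
  π_0 = 1/4·π_0 + 1/4·π_1 + 1/8·π_2 + 1/4·π_3 + 1/4·π_4 + 1/8·π_5
  π_1 = 1/8·π_0 + 1/8·π_1 + 1/8·π_2 + 1/8·π_3 + 1/8·π_4 + 1/4·π_5
  π_2 = 1/4·π_0 + 1/8·π_1 + 1/8·π_2 + 1/8·π_3 + 1/8·π_4 + 1/8·π_5
  π_3 = 1/8·π_0 + 1/8·π_1 + 1/4·π_2 + 1/4·π_3 + 1/8·π_4 + 1/8·π_5
  π_4 = 1/8·π_0 + 1/8·π_1 + 1/4·π_2 + 1/8·π_3 + 1/4·π_4 + 1/4·π_5
  normalize: π_0 + π_1 + π_2 + π_3 + π_4 + π_5 = 1
Solving the linear system gives exactly π = [97/455, 1/7, 69/455, 524/3185, 589/3185, 1/7].

π = [0.2132, 0.1429, 0.1516, 0.1645, 0.1849, 0.1429]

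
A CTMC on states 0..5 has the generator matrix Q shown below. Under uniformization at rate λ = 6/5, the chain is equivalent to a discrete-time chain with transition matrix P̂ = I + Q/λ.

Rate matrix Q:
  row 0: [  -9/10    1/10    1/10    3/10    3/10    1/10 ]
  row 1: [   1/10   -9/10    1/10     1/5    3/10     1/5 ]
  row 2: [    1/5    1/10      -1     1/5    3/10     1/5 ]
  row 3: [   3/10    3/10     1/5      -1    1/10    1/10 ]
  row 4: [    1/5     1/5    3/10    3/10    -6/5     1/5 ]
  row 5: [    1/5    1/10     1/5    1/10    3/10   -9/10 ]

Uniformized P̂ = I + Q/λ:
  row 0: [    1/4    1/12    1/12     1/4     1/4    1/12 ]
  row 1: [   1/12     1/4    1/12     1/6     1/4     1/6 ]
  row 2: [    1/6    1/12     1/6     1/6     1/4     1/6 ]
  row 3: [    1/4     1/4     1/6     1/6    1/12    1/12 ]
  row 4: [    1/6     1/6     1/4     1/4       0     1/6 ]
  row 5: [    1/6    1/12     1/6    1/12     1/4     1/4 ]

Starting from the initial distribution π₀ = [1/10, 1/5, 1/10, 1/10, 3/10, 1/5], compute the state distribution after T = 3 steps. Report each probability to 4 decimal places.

t=0: π = [0.1000, 0.2000, 0.1000, 0.1000, 0.3000, 0.2000]
t=1: π = [0.1667, 0.1583, 0.1667, 0.1833, 0.1583, 0.1667]
t=2: π = [0.1826, 0.1535, 0.1528, 0.1799, 0.1799, 0.1514]
t=3: π = [0.1841, 0.1539, 0.1536, 0.1843, 0.1751, 0.1491]

π = [0.1841, 0.1539, 0.1536, 0.1843, 0.1751, 0.1491]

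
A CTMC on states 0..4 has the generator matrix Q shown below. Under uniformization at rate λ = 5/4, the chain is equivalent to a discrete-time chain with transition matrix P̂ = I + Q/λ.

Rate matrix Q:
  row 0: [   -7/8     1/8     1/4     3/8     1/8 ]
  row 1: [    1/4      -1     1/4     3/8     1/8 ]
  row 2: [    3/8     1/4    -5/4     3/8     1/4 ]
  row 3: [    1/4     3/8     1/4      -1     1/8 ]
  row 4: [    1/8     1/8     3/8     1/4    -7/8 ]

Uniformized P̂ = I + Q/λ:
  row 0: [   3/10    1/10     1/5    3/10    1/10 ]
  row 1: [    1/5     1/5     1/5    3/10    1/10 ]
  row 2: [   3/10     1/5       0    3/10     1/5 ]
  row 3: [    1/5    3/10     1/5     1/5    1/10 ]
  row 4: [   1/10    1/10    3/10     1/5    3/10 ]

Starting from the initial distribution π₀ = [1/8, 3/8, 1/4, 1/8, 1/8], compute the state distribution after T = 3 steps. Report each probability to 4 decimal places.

π = [0.2260, 0.1888, 0.1781, 0.2596, 0.1475]

t=0: π = [0.1250, 0.3750, 0.2500, 0.1250, 0.1250]
t=1: π = [0.2250, 0.1875, 0.1625, 0.2750, 0.1500]
t=2: π = [0.2238, 0.1900, 0.1825, 0.2575, 0.1463]
t=3: π = [0.2260, 0.1888, 0.1781, 0.2596, 0.1475]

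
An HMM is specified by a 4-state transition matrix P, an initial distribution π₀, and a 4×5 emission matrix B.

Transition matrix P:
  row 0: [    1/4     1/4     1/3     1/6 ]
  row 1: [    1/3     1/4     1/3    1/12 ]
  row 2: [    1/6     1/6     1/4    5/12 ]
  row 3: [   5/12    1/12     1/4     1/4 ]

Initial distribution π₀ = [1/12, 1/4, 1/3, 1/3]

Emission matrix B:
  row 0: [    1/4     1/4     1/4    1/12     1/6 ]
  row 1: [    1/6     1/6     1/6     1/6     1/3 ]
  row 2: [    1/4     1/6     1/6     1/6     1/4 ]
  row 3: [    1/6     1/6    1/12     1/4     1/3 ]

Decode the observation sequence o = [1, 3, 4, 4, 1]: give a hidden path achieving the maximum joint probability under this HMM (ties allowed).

path = [2, 3, 2, 3, 0]

t=0: δ = [2.083e-02, 4.167e-02, 5.556e-02, 5.556e-02]  (obs o_0=1)
t=1: δ = [1.929e-03, 1.736e-03, 2.315e-03, 5.787e-03]  ψ = [3, 1, 1, 2]  (obs o_1=3)
t=2: δ = [4.019e-04, 1.608e-04, 3.617e-04, 4.823e-04]  ψ = [3, 0, 3, 3]  (obs o_2=4)
t=3: δ = [3.349e-05, 3.349e-05, 3.349e-05, 5.023e-05]  ψ = [3, 0, 0, 2]  (obs o_3=4)
t=4: δ = [5.233e-06, 1.395e-06, 2.093e-06, 2.326e-06]  ψ = [3, 0, 3, 2]  (obs o_4=1)
backtrack: best end state = 0; path = [2, 3, 2, 3, 0]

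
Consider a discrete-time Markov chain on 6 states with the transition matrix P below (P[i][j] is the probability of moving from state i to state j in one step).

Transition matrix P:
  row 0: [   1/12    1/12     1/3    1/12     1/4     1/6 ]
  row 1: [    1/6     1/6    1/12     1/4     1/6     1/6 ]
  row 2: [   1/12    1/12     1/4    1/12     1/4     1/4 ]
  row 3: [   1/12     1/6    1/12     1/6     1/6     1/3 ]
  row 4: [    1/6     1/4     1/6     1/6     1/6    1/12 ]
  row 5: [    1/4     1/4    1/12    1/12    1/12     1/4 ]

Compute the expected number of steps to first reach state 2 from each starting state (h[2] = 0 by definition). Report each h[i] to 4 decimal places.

h = [5.5897, 7.3510, 0.0000, 7.4672, 6.7392, 7.2254]

First-step conditioning: h[2] = 0; for i ≠ 2, h[i] = 1 + Σ_k P[i][k]·h[k].
  h[0] = 1 + 1/12·h[0] + 1/12·h[1] + 1/12·h[3] + 1/4·h[4] + 1/6·h[5]
  h[1] = 1 + 1/6·h[0] + 1/6·h[1] + 1/4·h[3] + 1/6·h[4] + 1/6·h[5]
  h[3] = 1 + 1/12·h[0] + 1/6·h[1] + 1/6·h[3] + 1/6·h[4] + 1/3·h[5]
  h[4] = 1 + 1/6·h[0] + 1/4·h[1] + 1/6·h[3] + 1/6·h[4] + 1/12·h[5]
  h[5] = 1 + 1/4·h[0] + 1/4·h[1] + 1/12·h[3] + 1/12·h[4] + 1/4·h[5]
Solving the 5×5 linear system over states ≠ 2 gives exactly h = [68524/12259, 6932/943, 0, 3980/533, 3592/533, 88576/12259] (h[2] = 0 is the target).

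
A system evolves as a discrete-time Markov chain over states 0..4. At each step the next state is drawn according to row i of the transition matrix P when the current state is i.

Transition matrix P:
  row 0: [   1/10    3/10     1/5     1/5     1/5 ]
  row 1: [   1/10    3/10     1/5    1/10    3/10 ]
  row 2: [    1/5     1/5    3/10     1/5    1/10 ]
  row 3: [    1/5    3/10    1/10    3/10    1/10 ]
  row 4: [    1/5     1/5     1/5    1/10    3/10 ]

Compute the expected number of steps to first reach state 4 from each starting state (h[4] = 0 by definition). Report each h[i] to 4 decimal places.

h = [5.2972, 4.7159, 5.9504, 5.8132, 0.0000]

First-step conditioning: h[4] = 0; for i ≠ 4, h[i] = 1 + Σ_k P[i][k]·h[k].
  h[0] = 1 + 1/10·h[0] + 3/10·h[1] + 1/5·h[2] + 1/5·h[3]
  h[1] = 1 + 1/10·h[0] + 3/10·h[1] + 1/5·h[2] + 1/10·h[3]
  h[2] = 1 + 1/5·h[0] + 1/5·h[1] + 3/10·h[2] + 1/5·h[3]
  h[3] = 1 + 1/5·h[0] + 3/10·h[1] + 1/10·h[2] + 3/10·h[3]
Solving the 4×4 linear system over states ≠ 4 gives exactly h = [8110/1531, 7220/1531, 9110/1531, 8900/1531, 0] (h[4] = 0 is the target).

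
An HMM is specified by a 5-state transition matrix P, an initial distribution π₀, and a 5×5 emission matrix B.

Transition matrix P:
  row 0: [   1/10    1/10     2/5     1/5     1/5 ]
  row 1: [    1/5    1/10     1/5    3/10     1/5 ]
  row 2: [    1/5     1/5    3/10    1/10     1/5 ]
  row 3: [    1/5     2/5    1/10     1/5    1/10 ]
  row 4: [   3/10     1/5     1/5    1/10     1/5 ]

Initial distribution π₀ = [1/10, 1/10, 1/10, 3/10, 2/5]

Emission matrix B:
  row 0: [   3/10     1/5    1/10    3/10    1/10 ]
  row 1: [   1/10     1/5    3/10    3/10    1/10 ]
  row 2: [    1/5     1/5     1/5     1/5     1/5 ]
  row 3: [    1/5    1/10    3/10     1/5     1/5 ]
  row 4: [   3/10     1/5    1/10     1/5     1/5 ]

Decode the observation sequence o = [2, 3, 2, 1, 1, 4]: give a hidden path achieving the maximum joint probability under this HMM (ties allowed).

t=0: δ = [1.000e-02, 3.000e-02, 2.000e-02, 9.000e-02, 4.000e-02]  (obs o_0=2)
t=1: δ = [5.400e-03, 1.080e-02, 1.800e-03, 3.600e-03, 1.800e-03]  ψ = [3, 3, 3, 3, 3]  (obs o_1=3)
t=2: δ = [2.160e-04, 4.320e-04, 4.320e-04, 9.720e-04, 2.160e-04]  ψ = [1, 3, 0, 1, 1]  (obs o_2=2)
t=3: δ = [3.888e-05, 7.776e-05, 2.592e-05, 1.944e-05, 1.944e-05]  ψ = [3, 3, 2, 3, 3]  (obs o_3=1)
t=4: δ = [3.110e-06, 1.555e-06, 3.110e-06, 2.333e-06, 3.110e-06]  ψ = [1, 1, 0, 1, 1]  (obs o_4=1)
t=5: δ = [9.331e-08, 9.331e-08, 2.488e-07, 1.244e-07, 1.244e-07]  ψ = [4, 3, 0, 0, 0]  (obs o_5=4)
backtrack: best end state = 2; path = [3, 1, 3, 1, 0, 2]

path = [3, 1, 3, 1, 0, 2]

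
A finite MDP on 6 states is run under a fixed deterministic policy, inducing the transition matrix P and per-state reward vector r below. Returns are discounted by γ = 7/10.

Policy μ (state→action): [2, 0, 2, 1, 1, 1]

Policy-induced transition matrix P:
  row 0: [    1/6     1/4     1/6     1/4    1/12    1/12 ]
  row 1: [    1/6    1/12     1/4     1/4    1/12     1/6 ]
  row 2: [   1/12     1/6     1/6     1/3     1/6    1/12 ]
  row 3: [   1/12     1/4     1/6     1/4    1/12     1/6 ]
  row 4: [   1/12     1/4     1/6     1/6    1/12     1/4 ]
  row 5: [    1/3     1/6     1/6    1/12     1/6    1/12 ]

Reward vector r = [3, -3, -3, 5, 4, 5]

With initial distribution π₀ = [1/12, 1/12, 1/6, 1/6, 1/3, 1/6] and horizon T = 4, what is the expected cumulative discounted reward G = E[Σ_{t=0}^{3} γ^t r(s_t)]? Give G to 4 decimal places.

G = 4.9290

t=0: π = [0.0833, 0.0833, 0.1667, 0.1667, 0.3333, 0.1667], E[r] = 2.5000, γ^t·E[r] = 2.500000, running G = 2.500000
t=1: π = [0.1389, 0.2083, 0.1736, 0.2083, 0.1111, 0.1597], E[r] = 1.5556, γ^t·E[r] = 1.088889, running G = 3.588889
t=2: π = [0.1522, 0.1875, 0.1840, 0.2286, 0.1111, 0.1366], E[r] = 1.6123, γ^t·E[r] = 0.790012, running G = 4.378900
t=3: π = [0.1458, 0.1920, 0.1823, 0.2333, 0.1101, 0.1365], E[r] = 1.6038, γ^t·E[r] = 0.550097, running G = 4.928997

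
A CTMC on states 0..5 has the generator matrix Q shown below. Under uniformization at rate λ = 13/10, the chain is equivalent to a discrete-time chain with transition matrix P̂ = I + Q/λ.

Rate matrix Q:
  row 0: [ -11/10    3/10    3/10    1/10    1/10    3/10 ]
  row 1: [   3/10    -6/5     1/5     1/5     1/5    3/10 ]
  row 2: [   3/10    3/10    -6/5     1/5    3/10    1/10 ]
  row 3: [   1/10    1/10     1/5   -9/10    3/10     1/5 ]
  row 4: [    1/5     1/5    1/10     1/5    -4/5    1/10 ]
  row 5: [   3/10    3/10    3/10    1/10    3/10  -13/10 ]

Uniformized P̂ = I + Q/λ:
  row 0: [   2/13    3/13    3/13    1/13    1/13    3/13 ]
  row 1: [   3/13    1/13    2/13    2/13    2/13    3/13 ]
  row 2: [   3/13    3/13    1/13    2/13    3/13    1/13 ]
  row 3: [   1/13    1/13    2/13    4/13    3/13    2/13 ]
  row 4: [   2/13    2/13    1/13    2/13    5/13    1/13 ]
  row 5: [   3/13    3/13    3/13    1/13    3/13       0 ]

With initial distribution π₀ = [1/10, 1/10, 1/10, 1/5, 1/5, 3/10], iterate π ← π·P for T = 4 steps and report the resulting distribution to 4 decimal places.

t=0: π = [0.1000, 0.1000, 0.1000, 0.2000, 0.2000, 0.3000]
t=1: π = [0.1769, 0.1692, 0.1615, 0.1538, 0.2385, 0.1000]
t=2: π = [0.1751, 0.1627, 0.1444, 0.1562, 0.2272, 0.1343]
t=3: π = [0.1758, 0.1642, 0.1491, 0.1541, 0.2263, 0.1306]
t=4: π = [0.1761, 0.1644, 0.1485, 0.1540, 0.2259, 0.1310]

π = [0.1761, 0.1644, 0.1485, 0.1540, 0.2259, 0.1310]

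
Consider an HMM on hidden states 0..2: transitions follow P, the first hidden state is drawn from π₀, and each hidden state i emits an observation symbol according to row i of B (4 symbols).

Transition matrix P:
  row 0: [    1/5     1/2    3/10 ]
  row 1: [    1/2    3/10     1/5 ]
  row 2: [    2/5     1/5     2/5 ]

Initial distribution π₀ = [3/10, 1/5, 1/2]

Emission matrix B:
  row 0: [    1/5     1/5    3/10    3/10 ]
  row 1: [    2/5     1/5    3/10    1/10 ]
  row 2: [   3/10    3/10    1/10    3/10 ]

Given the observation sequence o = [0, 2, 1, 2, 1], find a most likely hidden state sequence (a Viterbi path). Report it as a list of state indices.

path = [2, 0, 1, 0, 1]

t=0: δ = [6.000e-02, 8.000e-02, 1.500e-01]  (obs o_0=0)
t=1: δ = [1.800e-02, 9.000e-03, 6.000e-03]  ψ = [2, 0, 2]  (obs o_1=2)
t=2: δ = [9.000e-04, 1.800e-03, 1.620e-03]  ψ = [1, 0, 0]  (obs o_2=1)
t=3: δ = [2.700e-04, 1.620e-04, 6.480e-05]  ψ = [1, 1, 2]  (obs o_3=2)
t=4: δ = [1.620e-05, 2.700e-05, 2.430e-05]  ψ = [1, 0, 0]  (obs o_4=1)
backtrack: best end state = 1; path = [2, 0, 1, 0, 1]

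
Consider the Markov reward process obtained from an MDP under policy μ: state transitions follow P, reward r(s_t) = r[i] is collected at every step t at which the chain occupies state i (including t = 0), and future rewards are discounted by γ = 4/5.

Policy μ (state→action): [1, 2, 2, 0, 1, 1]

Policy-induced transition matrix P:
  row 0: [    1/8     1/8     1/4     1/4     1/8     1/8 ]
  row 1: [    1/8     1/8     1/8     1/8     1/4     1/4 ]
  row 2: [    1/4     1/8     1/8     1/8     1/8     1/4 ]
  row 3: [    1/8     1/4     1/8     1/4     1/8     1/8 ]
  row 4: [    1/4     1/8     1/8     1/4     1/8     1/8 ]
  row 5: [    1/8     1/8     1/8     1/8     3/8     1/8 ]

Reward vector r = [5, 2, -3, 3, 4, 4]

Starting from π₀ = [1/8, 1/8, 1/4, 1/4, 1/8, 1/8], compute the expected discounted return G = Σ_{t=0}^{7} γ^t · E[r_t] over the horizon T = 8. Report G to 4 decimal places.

t=0: π = [0.1250, 0.1250, 0.2500, 0.2500, 0.1250, 0.1250], E[r] = 1.8750, γ^t·E[r] = 1.875000, running G = 1.875000
t=1: π = [0.1719, 0.1563, 0.1406, 0.1875, 0.1719, 0.1719], E[r] = 2.6875, γ^t·E[r] = 2.150000, running G = 4.025000
t=2: π = [0.1641, 0.1484, 0.1465, 0.1914, 0.1875, 0.1621], E[r] = 2.6504, γ^t·E[r] = 1.696250, running G = 5.721250
t=3: π = [0.1667, 0.1489, 0.1455, 0.1929, 0.1841, 0.1619], E[r] = 2.6575, γ^t·E[r] = 1.360625, running G = 7.081875
t=4: π = [0.1662, 0.1491, 0.1458, 0.1930, 0.1841, 0.1618], E[r] = 2.6541, γ^t·E[r] = 1.087125, running G = 8.169000
t=5: π = [0.1662, 0.1491, 0.1458, 0.1929, 0.1841, 0.1619], E[r] = 2.6547, γ^t·E[r] = 0.869883, running G = 9.038883
t=6: π = [0.1662, 0.1491, 0.1458, 0.1929, 0.1841, 0.1619], E[r] = 2.6546, γ^t·E[r] = 0.695898, running G = 9.734781
t=7: π = [0.1662, 0.1491, 0.1458, 0.1929, 0.1841, 0.1619], E[r] = 2.6547, γ^t·E[r] = 0.556721, running G = 10.291501

G = 10.2915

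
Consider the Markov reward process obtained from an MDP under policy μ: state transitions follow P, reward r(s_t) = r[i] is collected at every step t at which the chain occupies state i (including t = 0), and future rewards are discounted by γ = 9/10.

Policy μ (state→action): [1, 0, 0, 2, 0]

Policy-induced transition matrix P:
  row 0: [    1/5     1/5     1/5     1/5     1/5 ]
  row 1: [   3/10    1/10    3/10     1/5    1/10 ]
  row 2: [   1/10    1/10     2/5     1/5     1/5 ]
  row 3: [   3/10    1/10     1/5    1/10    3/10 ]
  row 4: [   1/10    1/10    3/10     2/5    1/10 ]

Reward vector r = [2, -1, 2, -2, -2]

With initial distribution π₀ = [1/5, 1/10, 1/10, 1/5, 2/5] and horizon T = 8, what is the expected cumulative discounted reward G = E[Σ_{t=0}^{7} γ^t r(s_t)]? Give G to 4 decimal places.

G = -0.7080

t=0: π = [0.2000, 0.1000, 0.1000, 0.2000, 0.4000], E[r] = -0.7000, γ^t·E[r] = -0.700000, running G = -0.700000
t=1: π = [0.1800, 0.1200, 0.2700, 0.2600, 0.1700], E[r] = -0.0800, γ^t·E[r] = -0.072000, running G = -0.772000
t=2: π = [0.1940, 0.1180, 0.2830, 0.2080, 0.1970], E[r] = 0.0260, γ^t·E[r] = 0.021060, running G = -0.750940
t=3: π = [0.1846, 0.1194, 0.2881, 0.2186, 0.1893], E[r] = 0.0102, γ^t·E[r] = 0.007436, running G = -0.743504
t=4: π = [0.1861, 0.1185, 0.2885, 0.2160, 0.1910], E[r] = 0.0167, γ^t·E[r] = 0.010931, running G = -0.732574
t=5: π = [0.1855, 0.1186, 0.2886, 0.2166, 0.1907], E[r] = 0.0152, γ^t·E[r] = 0.008958, running G = -0.723616
t=6: π = [0.1856, 0.1185, 0.2887, 0.2165, 0.1907], E[r] = 0.0155, γ^t·E[r] = 0.008254, running G = -0.715362
t=7: π = [0.1856, 0.1186, 0.2887, 0.2165, 0.1907], E[r] = 0.0154, γ^t·E[r] = 0.007389, running G = -0.707973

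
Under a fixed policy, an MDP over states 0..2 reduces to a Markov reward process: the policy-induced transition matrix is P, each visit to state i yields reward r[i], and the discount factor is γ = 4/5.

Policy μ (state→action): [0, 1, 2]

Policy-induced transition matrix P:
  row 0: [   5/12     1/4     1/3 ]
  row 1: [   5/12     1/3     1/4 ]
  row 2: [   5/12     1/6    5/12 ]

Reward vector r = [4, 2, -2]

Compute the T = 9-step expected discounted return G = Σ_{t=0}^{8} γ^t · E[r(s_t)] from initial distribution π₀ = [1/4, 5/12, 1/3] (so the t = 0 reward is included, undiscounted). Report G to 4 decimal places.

t=0: π = [0.2500, 0.4167, 0.3333], E[r] = 1.1667, γ^t·E[r] = 1.166667, running G = 1.166667
t=1: π = [0.4167, 0.2569, 0.3264], E[r] = 1.5278, γ^t·E[r] = 1.222222, running G = 2.388889
t=2: π = [0.4167, 0.2442, 0.3391], E[r] = 1.4769, γ^t·E[r] = 0.945185, running G = 3.334074
t=3: π = [0.4167, 0.2421, 0.3412], E[r] = 1.4684, γ^t·E[r] = 0.751802, running G = 4.085877
t=4: π = [0.4167, 0.2417, 0.3416], E[r] = 1.4669, γ^t·E[r] = 0.600863, running G = 4.686739
t=5: π = [0.4167, 0.2417, 0.3417], E[r] = 1.4667, γ^t·E[r] = 0.480613, running G = 5.167352
t=6: π = [0.4167, 0.2417, 0.3417], E[r] = 1.4667, γ^t·E[r] = 0.384480, running G = 5.551832
t=7: π = [0.4167, 0.2417, 0.3417], E[r] = 1.4667, γ^t·E[r] = 0.307583, running G = 5.859414
t=8: π = [0.4167, 0.2417, 0.3417], E[r] = 1.4667, γ^t·E[r] = 0.246066, running G = 6.105480

G = 6.1055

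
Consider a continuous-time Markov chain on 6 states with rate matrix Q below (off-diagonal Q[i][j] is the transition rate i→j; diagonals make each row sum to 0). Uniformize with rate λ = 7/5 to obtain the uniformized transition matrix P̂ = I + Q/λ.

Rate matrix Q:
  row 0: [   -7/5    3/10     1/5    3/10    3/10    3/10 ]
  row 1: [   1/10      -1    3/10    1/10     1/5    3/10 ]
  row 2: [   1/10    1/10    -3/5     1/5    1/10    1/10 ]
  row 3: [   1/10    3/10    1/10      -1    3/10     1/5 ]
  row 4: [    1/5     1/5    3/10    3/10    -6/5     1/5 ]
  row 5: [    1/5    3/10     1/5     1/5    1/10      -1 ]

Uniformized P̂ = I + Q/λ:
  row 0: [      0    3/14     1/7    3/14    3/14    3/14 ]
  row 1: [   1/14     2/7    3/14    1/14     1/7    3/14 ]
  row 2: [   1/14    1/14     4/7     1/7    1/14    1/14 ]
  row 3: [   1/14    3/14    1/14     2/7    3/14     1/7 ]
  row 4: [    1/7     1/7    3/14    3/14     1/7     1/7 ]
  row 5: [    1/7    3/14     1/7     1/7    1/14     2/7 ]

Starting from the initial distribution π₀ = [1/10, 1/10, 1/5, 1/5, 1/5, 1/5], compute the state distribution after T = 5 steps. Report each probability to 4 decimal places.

π = [0.0865, 0.1800, 0.2666, 0.1697, 0.1303, 0.1669]

t=0: π = [0.1000, 0.1000, 0.2000, 0.2000, 0.2000, 0.2000]
t=1: π = [0.0929, 0.1786, 0.2357, 0.1857, 0.1357, 0.1714]
t=2: π = [0.0867, 0.1837, 0.2531, 0.1730, 0.1337, 0.1699]
t=3: π = [0.0869, 0.1817, 0.2616, 0.1702, 0.1312, 0.1684]
t=4: π = [0.0866, 0.1805, 0.2652, 0.1698, 0.1305, 0.1674]
t=5: π = [0.0865, 0.1800, 0.2666, 0.1697, 0.1303, 0.1669]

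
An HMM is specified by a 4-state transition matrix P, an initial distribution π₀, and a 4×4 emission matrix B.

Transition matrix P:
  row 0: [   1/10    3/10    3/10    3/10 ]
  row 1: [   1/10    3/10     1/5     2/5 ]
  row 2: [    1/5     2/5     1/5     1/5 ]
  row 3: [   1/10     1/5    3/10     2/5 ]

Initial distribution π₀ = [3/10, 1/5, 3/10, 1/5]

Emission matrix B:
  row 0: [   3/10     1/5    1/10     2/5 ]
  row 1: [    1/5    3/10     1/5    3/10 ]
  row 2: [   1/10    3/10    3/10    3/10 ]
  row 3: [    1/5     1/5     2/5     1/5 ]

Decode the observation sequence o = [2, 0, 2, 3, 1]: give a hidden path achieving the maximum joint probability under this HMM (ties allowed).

t=0: δ = [3.000e-02, 4.000e-02, 9.000e-02, 8.000e-02]  (obs o_0=2)
t=1: δ = [5.400e-03, 7.200e-03, 2.400e-03, 6.400e-03]  ψ = [2, 2, 3, 3]  (obs o_1=0)
t=2: δ = [7.200e-05, 4.320e-04, 5.760e-04, 1.152e-03]  ψ = [1, 1, 3, 1]  (obs o_2=2)
t=3: δ = [4.608e-05, 6.912e-05, 1.037e-04, 9.216e-05]  ψ = [2, 2, 3, 3]  (obs o_3=3)
t=4: δ = [4.147e-06, 1.244e-05, 8.294e-06, 7.373e-06]  ψ = [2, 2, 3, 3]  (obs o_4=1)
backtrack: best end state = 1; path = [2, 1, 3, 2, 1]

path = [2, 1, 3, 2, 1]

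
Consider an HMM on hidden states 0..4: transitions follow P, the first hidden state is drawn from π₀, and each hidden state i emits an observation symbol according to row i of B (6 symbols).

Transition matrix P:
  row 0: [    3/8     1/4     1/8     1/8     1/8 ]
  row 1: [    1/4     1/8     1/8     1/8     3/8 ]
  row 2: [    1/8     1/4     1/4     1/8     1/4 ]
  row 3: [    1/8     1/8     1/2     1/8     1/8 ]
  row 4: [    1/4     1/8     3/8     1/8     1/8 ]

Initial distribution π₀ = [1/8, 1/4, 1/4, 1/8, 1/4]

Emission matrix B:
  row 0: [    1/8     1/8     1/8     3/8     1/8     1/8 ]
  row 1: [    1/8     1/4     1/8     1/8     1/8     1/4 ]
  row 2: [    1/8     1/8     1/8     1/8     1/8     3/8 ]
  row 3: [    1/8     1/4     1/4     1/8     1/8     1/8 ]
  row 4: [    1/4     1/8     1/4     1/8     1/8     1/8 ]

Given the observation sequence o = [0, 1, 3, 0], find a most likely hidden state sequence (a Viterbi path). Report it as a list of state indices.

t=0: δ = [1.562e-02, 3.125e-02, 3.125e-02, 1.562e-02, 6.250e-02]  (obs o_0=0)
t=1: δ = [1.953e-03, 1.953e-03, 2.930e-03, 1.953e-03, 1.465e-03]  ψ = [4, 2, 4, 4, 1]  (obs o_1=1)
t=2: δ = [2.747e-04, 9.155e-05, 1.221e-04, 4.578e-05, 9.155e-05]  ψ = [0, 2, 3, 2, 1]  (obs o_2=3)
t=3: δ = [1.287e-05, 8.583e-06, 4.292e-06, 4.292e-06, 8.583e-06]  ψ = [0, 0, 0, 0, 0]  (obs o_3=0)
backtrack: best end state = 0; path = [4, 0, 0, 0]

path = [4, 0, 0, 0]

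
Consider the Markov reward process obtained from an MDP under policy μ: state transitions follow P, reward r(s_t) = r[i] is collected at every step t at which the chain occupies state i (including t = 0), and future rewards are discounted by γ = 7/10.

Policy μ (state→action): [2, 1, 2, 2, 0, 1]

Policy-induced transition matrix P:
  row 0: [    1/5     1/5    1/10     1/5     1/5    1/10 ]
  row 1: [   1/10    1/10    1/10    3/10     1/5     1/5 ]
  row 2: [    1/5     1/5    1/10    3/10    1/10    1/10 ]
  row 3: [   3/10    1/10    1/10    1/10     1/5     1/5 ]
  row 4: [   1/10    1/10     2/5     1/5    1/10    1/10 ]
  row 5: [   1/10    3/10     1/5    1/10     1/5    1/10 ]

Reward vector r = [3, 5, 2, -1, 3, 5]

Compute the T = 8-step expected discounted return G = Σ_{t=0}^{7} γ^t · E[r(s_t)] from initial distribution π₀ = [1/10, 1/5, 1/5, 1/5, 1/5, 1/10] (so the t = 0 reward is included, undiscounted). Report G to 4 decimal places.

t=0: π = [0.1000, 0.2000, 0.2000, 0.2000, 0.2000, 0.1000], E[r] = 2.6000, γ^t·E[r] = 2.600000, running G = 2.600000
t=1: π = [0.1700, 0.1500, 0.1700, 0.2100, 0.1600, 0.1400], E[r] = 2.5700, γ^t·E[r] = 1.799000, running G = 4.399000
t=2: π = [0.1760, 0.1620, 0.1620, 0.1970, 0.1670, 0.1360], E[r] = 2.6460, γ^t·E[r] = 1.296540, running G = 5.695540
t=3: π = [0.1732, 0.1610, 0.1637, 0.1991, 0.1671, 0.1359], E[r] = 2.6337, γ^t·E[r] = 0.903359, running G = 6.598899
t=4: π = [0.1735, 0.1609, 0.1637, 0.1990, 0.1669, 0.1360], E[r] = 2.6342, γ^t·E[r] = 0.632462, running G = 7.231361
t=5: π = [0.1735, 0.1609, 0.1637, 0.1990, 0.1669, 0.1360], E[r] = 2.6343, γ^t·E[r] = 0.442746, running G = 7.674107
t=6: π = [0.1735, 0.1609, 0.1637, 0.1990, 0.1669, 0.1360], E[r] = 2.6343, γ^t·E[r] = 0.309919, running G = 7.984026
t=7: π = [0.1735, 0.1609, 0.1637, 0.1990, 0.1669, 0.1360], E[r] = 2.6343, γ^t·E[r] = 0.216944, running G = 8.200970

G = 8.2010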